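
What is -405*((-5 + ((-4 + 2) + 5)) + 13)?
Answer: -4455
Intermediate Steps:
-405*((-5 + ((-4 + 2) + 5)) + 13) = -405*((-5 + (-2 + 5)) + 13) = -405*((-5 + 3) + 13) = -405*(-2 + 13) = -405*11 = -4455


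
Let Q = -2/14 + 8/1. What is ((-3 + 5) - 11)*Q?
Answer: -495/7 ≈ -70.714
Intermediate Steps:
Q = 55/7 (Q = -2*1/14 + 8*1 = -1/7 + 8 = 55/7 ≈ 7.8571)
((-3 + 5) - 11)*Q = ((-3 + 5) - 11)*(55/7) = (2 - 11)*(55/7) = -9*55/7 = -495/7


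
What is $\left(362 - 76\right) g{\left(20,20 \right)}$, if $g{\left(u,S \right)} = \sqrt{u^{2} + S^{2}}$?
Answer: $5720 \sqrt{2} \approx 8089.3$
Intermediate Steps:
$g{\left(u,S \right)} = \sqrt{S^{2} + u^{2}}$
$\left(362 - 76\right) g{\left(20,20 \right)} = \left(362 - 76\right) \sqrt{20^{2} + 20^{2}} = 286 \sqrt{400 + 400} = 286 \sqrt{800} = 286 \cdot 20 \sqrt{2} = 5720 \sqrt{2}$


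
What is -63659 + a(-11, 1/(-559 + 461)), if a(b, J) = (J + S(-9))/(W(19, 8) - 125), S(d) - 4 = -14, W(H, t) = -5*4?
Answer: -904593409/14210 ≈ -63659.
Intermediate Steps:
W(H, t) = -20
S(d) = -10 (S(d) = 4 - 14 = -10)
a(b, J) = 2/29 - J/145 (a(b, J) = (J - 10)/(-20 - 125) = (-10 + J)/(-145) = (-10 + J)*(-1/145) = 2/29 - J/145)
-63659 + a(-11, 1/(-559 + 461)) = -63659 + (2/29 - 1/(145*(-559 + 461))) = -63659 + (2/29 - 1/145/(-98)) = -63659 + (2/29 - 1/145*(-1/98)) = -63659 + (2/29 + 1/14210) = -63659 + 981/14210 = -904593409/14210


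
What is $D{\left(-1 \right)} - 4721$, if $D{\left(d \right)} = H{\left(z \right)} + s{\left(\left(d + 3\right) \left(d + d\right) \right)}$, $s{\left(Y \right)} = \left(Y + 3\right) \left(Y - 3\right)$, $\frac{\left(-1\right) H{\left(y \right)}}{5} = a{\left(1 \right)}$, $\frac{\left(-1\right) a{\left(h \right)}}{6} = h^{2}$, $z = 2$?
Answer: $-4684$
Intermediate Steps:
$a{\left(h \right)} = - 6 h^{2}$
$H{\left(y \right)} = 30$ ($H{\left(y \right)} = - 5 \left(- 6 \cdot 1^{2}\right) = - 5 \left(\left(-6\right) 1\right) = \left(-5\right) \left(-6\right) = 30$)
$s{\left(Y \right)} = \left(-3 + Y\right) \left(3 + Y\right)$ ($s{\left(Y \right)} = \left(3 + Y\right) \left(-3 + Y\right) = \left(-3 + Y\right) \left(3 + Y\right)$)
$D{\left(d \right)} = 21 + 4 d^{2} \left(3 + d\right)^{2}$ ($D{\left(d \right)} = 30 + \left(-9 + \left(\left(d + 3\right) \left(d + d\right)\right)^{2}\right) = 30 + \left(-9 + \left(\left(3 + d\right) 2 d\right)^{2}\right) = 30 + \left(-9 + \left(2 d \left(3 + d\right)\right)^{2}\right) = 30 + \left(-9 + 4 d^{2} \left(3 + d\right)^{2}\right) = 21 + 4 d^{2} \left(3 + d\right)^{2}$)
$D{\left(-1 \right)} - 4721 = \left(21 + 4 \left(-1\right)^{2} \left(3 - 1\right)^{2}\right) - 4721 = \left(21 + 4 \cdot 1 \cdot 2^{2}\right) - 4721 = \left(21 + 4 \cdot 1 \cdot 4\right) - 4721 = \left(21 + 16\right) - 4721 = 37 - 4721 = -4684$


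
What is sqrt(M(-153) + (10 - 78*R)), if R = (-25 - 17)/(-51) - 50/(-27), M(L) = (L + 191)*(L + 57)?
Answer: I*sqrt(10005214)/51 ≈ 62.022*I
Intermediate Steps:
M(L) = (57 + L)*(191 + L) (M(L) = (191 + L)*(57 + L) = (57 + L)*(191 + L))
R = 1228/459 (R = -42*(-1/51) - 50*(-1/27) = 14/17 + 50/27 = 1228/459 ≈ 2.6754)
sqrt(M(-153) + (10 - 78*R)) = sqrt((10887 + (-153)**2 + 248*(-153)) + (10 - 78*1228/459)) = sqrt((10887 + 23409 - 37944) + (10 - 31928/153)) = sqrt(-3648 - 30398/153) = sqrt(-588542/153) = I*sqrt(10005214)/51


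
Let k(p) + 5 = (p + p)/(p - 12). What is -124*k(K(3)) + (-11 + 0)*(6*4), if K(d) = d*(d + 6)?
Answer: -452/5 ≈ -90.400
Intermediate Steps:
K(d) = d*(6 + d)
k(p) = -5 + 2*p/(-12 + p) (k(p) = -5 + (p + p)/(p - 12) = -5 + (2*p)/(-12 + p) = -5 + 2*p/(-12 + p))
-124*k(K(3)) + (-11 + 0)*(6*4) = -372*(20 - 3*(6 + 3))/(-12 + 3*(6 + 3)) + (-11 + 0)*(6*4) = -372*(20 - 3*9)/(-12 + 3*9) - 11*24 = -372*(20 - 1*27)/(-12 + 27) - 264 = -372*(20 - 27)/15 - 264 = -372*(-7)/15 - 264 = -124*(-7/5) - 264 = 868/5 - 264 = -452/5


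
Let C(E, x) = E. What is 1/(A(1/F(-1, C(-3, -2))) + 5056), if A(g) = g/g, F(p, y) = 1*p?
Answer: 1/5057 ≈ 0.00019775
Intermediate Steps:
F(p, y) = p
A(g) = 1
1/(A(1/F(-1, C(-3, -2))) + 5056) = 1/(1 + 5056) = 1/5057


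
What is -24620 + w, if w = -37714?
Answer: -62334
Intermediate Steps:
-24620 + w = -24620 - 37714 = -62334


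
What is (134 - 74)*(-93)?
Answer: -5580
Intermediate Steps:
(134 - 74)*(-93) = 60*(-93) = -5580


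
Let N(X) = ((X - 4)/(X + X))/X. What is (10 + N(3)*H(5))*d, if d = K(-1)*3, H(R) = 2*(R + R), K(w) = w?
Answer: -80/3 ≈ -26.667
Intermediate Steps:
N(X) = (-4 + X)/(2*X²) (N(X) = ((-4 + X)/((2*X)))/X = ((-4 + X)*(1/(2*X)))/X = ((-4 + X)/(2*X))/X = (-4 + X)/(2*X²))
H(R) = 4*R (H(R) = 2*(2*R) = 4*R)
d = -3 (d = -1*3 = -3)
(10 + N(3)*H(5))*d = (10 + ((½)*(-4 + 3)/3²)*(4*5))*(-3) = (10 + ((½)*(⅑)*(-1))*20)*(-3) = (10 - 1/18*20)*(-3) = (10 - 10/9)*(-3) = (80/9)*(-3) = -80/3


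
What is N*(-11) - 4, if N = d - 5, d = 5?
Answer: -4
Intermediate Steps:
N = 0 (N = 5 - 5 = 0)
N*(-11) - 4 = 0*(-11) - 4 = 0 - 4 = -4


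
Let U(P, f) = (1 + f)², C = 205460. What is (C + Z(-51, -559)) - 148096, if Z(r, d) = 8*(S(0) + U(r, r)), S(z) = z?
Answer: 77364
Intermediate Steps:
Z(r, d) = 8*(1 + r)² (Z(r, d) = 8*(0 + (1 + r)²) = 8*(1 + r)²)
(C + Z(-51, -559)) - 148096 = (205460 + 8*(1 - 51)²) - 148096 = (205460 + 8*(-50)²) - 148096 = (205460 + 8*2500) - 148096 = (205460 + 20000) - 148096 = 225460 - 148096 = 77364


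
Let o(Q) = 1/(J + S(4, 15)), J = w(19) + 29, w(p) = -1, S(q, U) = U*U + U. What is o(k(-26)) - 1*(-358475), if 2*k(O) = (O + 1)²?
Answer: 96071301/268 ≈ 3.5848e+5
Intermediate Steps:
S(q, U) = U + U² (S(q, U) = U² + U = U + U²)
J = 28 (J = -1 + 29 = 28)
k(O) = (1 + O)²/2 (k(O) = (O + 1)²/2 = (1 + O)²/2)
o(Q) = 1/268 (o(Q) = 1/(28 + 15*(1 + 15)) = 1/(28 + 15*16) = 1/(28 + 240) = 1/268)
o(k(-26)) - 1*(-358475) = 1/268 - 1*(-358475) = 1/268 + 358475 = 96071301/268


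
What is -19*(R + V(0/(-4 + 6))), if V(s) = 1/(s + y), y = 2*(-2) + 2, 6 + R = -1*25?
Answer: 1197/2 ≈ 598.50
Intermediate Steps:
R = -31 (R = -6 - 1*25 = -6 - 25 = -31)
y = -2 (y = -4 + 2 = -2)
V(s) = 1/(-2 + s) (V(s) = 1/(s - 2) = 1/(-2 + s))
-19*(R + V(0/(-4 + 6))) = -19*(-31 + 1/(-2 + 0/(-4 + 6))) = -19*(-31 + 1/(-2 + 0/2)) = -19*(-31 + 1/(-2 + 0*(½))) = -19*(-31 + 1/(-2 + 0)) = -19*(-31 + 1/(-2)) = -19*(-31 - ½) = -19*(-63/2) = 1197/2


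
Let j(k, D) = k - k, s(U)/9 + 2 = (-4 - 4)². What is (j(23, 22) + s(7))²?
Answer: 311364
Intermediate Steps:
s(U) = 558 (s(U) = -18 + 9*(-4 - 4)² = -18 + 9*(-8)² = -18 + 9*64 = -18 + 576 = 558)
j(k, D) = 0
(j(23, 22) + s(7))² = (0 + 558)² = 558² = 311364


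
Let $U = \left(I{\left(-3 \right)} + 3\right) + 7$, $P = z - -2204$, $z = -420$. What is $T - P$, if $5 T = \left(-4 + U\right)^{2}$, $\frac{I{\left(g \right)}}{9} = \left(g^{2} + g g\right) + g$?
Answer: $\frac{10961}{5} \approx 2192.2$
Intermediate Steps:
$I{\left(g \right)} = 9 g + 18 g^{2}$ ($I{\left(g \right)} = 9 \left(\left(g^{2} + g g\right) + g\right) = 9 \left(\left(g^{2} + g^{2}\right) + g\right) = 9 \left(2 g^{2} + g\right) = 9 \left(g + 2 g^{2}\right) = 9 g + 18 g^{2}$)
$P = 1784$ ($P = -420 - -2204 = -420 + 2204 = 1784$)
$U = 145$ ($U = \left(9 \left(-3\right) \left(1 + 2 \left(-3\right)\right) + 3\right) + 7 = \left(9 \left(-3\right) \left(1 - 6\right) + 3\right) + 7 = \left(9 \left(-3\right) \left(-5\right) + 3\right) + 7 = \left(135 + 3\right) + 7 = 138 + 7 = 145$)
$T = \frac{19881}{5}$ ($T = \frac{\left(-4 + 145\right)^{2}}{5} = \frac{141^{2}}{5} = \frac{1}{5} \cdot 19881 = \frac{19881}{5} \approx 3976.2$)
$T - P = \frac{19881}{5} - 1784 = \frac{10961}{5}$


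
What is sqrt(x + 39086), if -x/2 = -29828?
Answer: sqrt(98742) ≈ 314.23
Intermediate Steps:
x = 59656 (x = -2*(-29828) = 59656)
sqrt(x + 39086) = sqrt(59656 + 39086) = sqrt(98742)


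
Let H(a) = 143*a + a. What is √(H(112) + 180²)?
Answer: 12*√337 ≈ 220.29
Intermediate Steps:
H(a) = 144*a
√(H(112) + 180²) = √(144*112 + 180²) = √(16128 + 32400) = √48528 = 12*√337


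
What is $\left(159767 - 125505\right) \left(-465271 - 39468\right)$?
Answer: $-17293367618$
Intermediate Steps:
$\left(159767 - 125505\right) \left(-465271 - 39468\right) = 34262 \left(-504739\right) = -17293367618$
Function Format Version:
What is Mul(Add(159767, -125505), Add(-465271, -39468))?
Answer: -17293367618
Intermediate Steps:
Mul(Add(159767, -125505), Add(-465271, -39468)) = Mul(34262, -504739) = -17293367618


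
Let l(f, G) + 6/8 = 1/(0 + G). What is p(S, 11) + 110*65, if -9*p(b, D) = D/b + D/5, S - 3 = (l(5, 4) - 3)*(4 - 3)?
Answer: 35761/5 ≈ 7152.2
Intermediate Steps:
l(f, G) = -¾ + 1/G (l(f, G) = -¾ + 1/(0 + G) = -¾ + 1/G)
S = -½ (S = 3 + ((-¾ + 1/4) - 3)*(4 - 3) = 3 + ((-¾ + ¼) - 3)*1 = 3 + (-½ - 3)*1 = 3 - 7/2*1 = 3 - 7/2 = -½ ≈ -0.50000)
p(b, D) = -D/45 - D/(9*b) (p(b, D) = -(D/b + D/5)/9 = -(D/5 + D/b)/9 = -D/45 - D/(9*b))
p(S, 11) + 110*65 = -1/45*11*(5 - ½)/(-½) + 110*65 = -1/45*11*(-2)*9/2 + 7150 = 11/5 + 7150 = 35761/5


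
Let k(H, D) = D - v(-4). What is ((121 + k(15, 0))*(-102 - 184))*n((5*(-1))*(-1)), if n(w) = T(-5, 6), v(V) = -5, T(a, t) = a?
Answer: 180180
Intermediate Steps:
n(w) = -5
k(H, D) = 5 + D (k(H, D) = D - 1*(-5) = D + 5 = 5 + D)
((121 + k(15, 0))*(-102 - 184))*n((5*(-1))*(-1)) = ((121 + (5 + 0))*(-102 - 184))*(-5) = ((121 + 5)*(-286))*(-5) = (126*(-286))*(-5) = -36036*(-5) = 180180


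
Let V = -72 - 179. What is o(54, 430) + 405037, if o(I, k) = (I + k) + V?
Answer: 405270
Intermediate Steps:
V = -251
o(I, k) = -251 + I + k (o(I, k) = (I + k) - 251 = -251 + I + k)
o(54, 430) + 405037 = (-251 + 54 + 430) + 405037 = 233 + 405037 = 405270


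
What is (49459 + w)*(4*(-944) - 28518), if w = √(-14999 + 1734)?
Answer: -1597228946 - 32294*I*√13265 ≈ -1.5972e+9 - 3.7194e+6*I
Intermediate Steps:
w = I*√13265 (w = √(-13265) = I*√13265 ≈ 115.17*I)
(49459 + w)*(4*(-944) - 28518) = (49459 + I*√13265)*(4*(-944) - 28518) = (49459 + I*√13265)*(-3776 - 28518) = (49459 + I*√13265)*(-32294) = -1597228946 - 32294*I*√13265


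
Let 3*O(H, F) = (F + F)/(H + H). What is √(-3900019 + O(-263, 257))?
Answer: 4*I*√151740245667/789 ≈ 1974.8*I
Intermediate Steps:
O(H, F) = F/(3*H) (O(H, F) = ((F + F)/(H + H))/3 = ((2*F)/((2*H)))/3 = ((2*F)*(1/(2*H)))/3 = (F/H)/3 = F/(3*H))
√(-3900019 + O(-263, 257)) = √(-3900019 + (⅓)*257/(-263)) = √(-3900019 + (⅓)*257*(-1/263)) = √(-3900019 - 257/789) = √(-3077115248/789) = 4*I*√151740245667/789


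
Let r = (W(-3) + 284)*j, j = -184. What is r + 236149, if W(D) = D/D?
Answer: 183709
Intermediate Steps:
W(D) = 1
r = -52440 (r = (1 + 284)*(-184) = 285*(-184) = -52440)
r + 236149 = -52440 + 236149 = 183709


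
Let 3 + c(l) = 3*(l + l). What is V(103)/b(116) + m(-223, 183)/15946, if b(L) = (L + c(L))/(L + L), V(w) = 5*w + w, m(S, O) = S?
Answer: 2286093289/12900314 ≈ 177.21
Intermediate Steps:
c(l) = -3 + 6*l (c(l) = -3 + 3*(l + l) = -3 + 3*(2*l) = -3 + 6*l)
V(w) = 6*w
b(L) = (-3 + 7*L)/(2*L) (b(L) = (L + (-3 + 6*L))/(L + L) = (-3 + 7*L)/((2*L)) = (-3 + 7*L)*(1/(2*L)) = (-3 + 7*L)/(2*L))
V(103)/b(116) + m(-223, 183)/15946 = (6*103)/(((½)*(-3 + 7*116)/116)) - 223/15946 = 618/(((½)*(1/116)*(-3 + 812))) - 223*1/15946 = 618/(((½)*(1/116)*809)) - 223/15946 = 618/(809/232) - 223/15946 = 618*(232/809) - 223/15946 = 143376/809 - 223/15946 = 2286093289/12900314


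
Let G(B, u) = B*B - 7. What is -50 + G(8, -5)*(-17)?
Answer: -1019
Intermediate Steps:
G(B, u) = -7 + B² (G(B, u) = B² - 7 = -7 + B²)
-50 + G(8, -5)*(-17) = -50 + (-7 + 8²)*(-17) = -50 + (-7 + 64)*(-17) = -50 + 57*(-17) = -50 - 969 = -1019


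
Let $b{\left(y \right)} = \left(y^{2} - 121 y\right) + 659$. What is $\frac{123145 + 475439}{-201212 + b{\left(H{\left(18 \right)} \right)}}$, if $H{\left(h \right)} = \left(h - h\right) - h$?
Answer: $- \frac{28504}{9431} \approx -3.0224$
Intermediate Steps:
$H{\left(h \right)} = - h$ ($H{\left(h \right)} = 0 - h = - h$)
$b{\left(y \right)} = 659 + y^{2} - 121 y$
$\frac{123145 + 475439}{-201212 + b{\left(H{\left(18 \right)} \right)}} = \frac{123145 + 475439}{-201212 + \left(659 + \left(\left(-1\right) 18\right)^{2} - 121 \left(\left(-1\right) 18\right)\right)} = \frac{598584}{-201212 + \left(659 + \left(-18\right)^{2} - -2178\right)} = \frac{598584}{-201212 + \left(659 + 324 + 2178\right)} = \frac{598584}{-201212 + 3161} = \frac{598584}{-198051} = 598584 \left(- \frac{1}{198051}\right) = - \frac{28504}{9431}$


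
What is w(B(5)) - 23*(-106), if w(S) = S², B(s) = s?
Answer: 2463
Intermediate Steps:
w(B(5)) - 23*(-106) = 5² - 23*(-106) = 25 + 2438 = 2463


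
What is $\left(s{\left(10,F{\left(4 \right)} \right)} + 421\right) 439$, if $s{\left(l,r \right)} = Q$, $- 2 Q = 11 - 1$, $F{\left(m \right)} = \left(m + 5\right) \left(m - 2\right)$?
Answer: $182624$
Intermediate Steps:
$F{\left(m \right)} = \left(-2 + m\right) \left(5 + m\right)$ ($F{\left(m \right)} = \left(5 + m\right) \left(-2 + m\right) = \left(-2 + m\right) \left(5 + m\right)$)
$Q = -5$ ($Q = - \frac{11 - 1}{2} = \left(- \frac{1}{2}\right) 10 = -5$)
$s{\left(l,r \right)} = -5$
$\left(s{\left(10,F{\left(4 \right)} \right)} + 421\right) 439 = \left(-5 + 421\right) 439 = 416 \cdot 439 = 182624$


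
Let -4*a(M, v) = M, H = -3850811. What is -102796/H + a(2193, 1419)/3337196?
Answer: 1363756771541/51403644263824 ≈ 0.026530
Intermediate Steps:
a(M, v) = -M/4
-102796/H + a(2193, 1419)/3337196 = -102796/(-3850811) - ¼*2193/3337196 = -102796*(-1/3850811) - 2193/4*1/3337196 = 102796/3850811 - 2193/13348784 = 1363756771541/51403644263824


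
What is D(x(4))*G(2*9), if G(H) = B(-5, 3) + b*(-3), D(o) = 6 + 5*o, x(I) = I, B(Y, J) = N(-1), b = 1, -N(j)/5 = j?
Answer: 52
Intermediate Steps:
N(j) = -5*j
B(Y, J) = 5 (B(Y, J) = -5*(-1) = 5)
G(H) = 2 (G(H) = 5 + 1*(-3) = 5 - 3 = 2)
D(x(4))*G(2*9) = (6 + 5*4)*2 = (6 + 20)*2 = 26*2 = 52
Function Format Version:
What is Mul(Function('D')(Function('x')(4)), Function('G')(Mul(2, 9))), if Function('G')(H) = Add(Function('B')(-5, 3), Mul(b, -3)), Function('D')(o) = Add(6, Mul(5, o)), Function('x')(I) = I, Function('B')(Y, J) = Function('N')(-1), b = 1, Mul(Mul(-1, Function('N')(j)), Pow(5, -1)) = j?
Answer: 52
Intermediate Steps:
Function('N')(j) = Mul(-5, j)
Function('B')(Y, J) = 5 (Function('B')(Y, J) = Mul(-5, -1) = 5)
Function('G')(H) = 2 (Function('G')(H) = Add(5, Mul(1, -3)) = Add(5, -3) = 2)
Mul(Function('D')(Function('x')(4)), Function('G')(Mul(2, 9))) = Mul(Add(6, Mul(5, 4)), 2) = Mul(Add(6, 20), 2) = Mul(26, 2) = 52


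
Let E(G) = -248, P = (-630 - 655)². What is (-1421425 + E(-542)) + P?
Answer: 229552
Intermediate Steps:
P = 1651225 (P = (-1285)² = 1651225)
(-1421425 + E(-542)) + P = (-1421425 - 248) + 1651225 = -1421673 + 1651225 = 229552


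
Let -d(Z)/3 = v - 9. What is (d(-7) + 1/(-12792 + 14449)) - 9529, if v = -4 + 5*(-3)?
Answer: -15650364/1657 ≈ -9445.0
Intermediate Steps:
v = -19 (v = -4 - 15 = -19)
d(Z) = 84 (d(Z) = -3*(-19 - 9) = -3*(-28) = 84)
(d(-7) + 1/(-12792 + 14449)) - 9529 = (84 + 1/(-12792 + 14449)) - 9529 = (84 + 1/1657) - 9529 = 139189/1657 - 9529 = -15650364/1657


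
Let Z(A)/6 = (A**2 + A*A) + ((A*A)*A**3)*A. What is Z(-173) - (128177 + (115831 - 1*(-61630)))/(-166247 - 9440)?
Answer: 28259696743026261172/175687 ≈ 1.6085e+14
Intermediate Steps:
Z(A) = 6*A**6 + 12*A**2 (Z(A) = 6*((A**2 + A*A) + ((A*A)*A**3)*A) = 6*((A**2 + A**2) + (A**2*A**3)*A) = 6*(2*A**2 + A**5*A) = 6*(2*A**2 + A**6) = 6*(A**6 + 2*A**2) = 6*A**6 + 12*A**2)
Z(-173) - (128177 + (115831 - 1*(-61630)))/(-166247 - 9440) = 6*(-173)**2*(2 + (-173)**4) - (128177 + (115831 - 1*(-61630)))/(-166247 - 9440) = 6*29929*(2 + 895745041) - (128177 + (115831 + 61630))/(-175687) = 6*29929*895745043 - (128177 + 177461)*(-1)/175687 = 160852520351682 - 305638*(-1)/175687 = 160852520351682 - 1*(-305638/175687) = 160852520351682 + 305638/175687 = 28259696743026261172/175687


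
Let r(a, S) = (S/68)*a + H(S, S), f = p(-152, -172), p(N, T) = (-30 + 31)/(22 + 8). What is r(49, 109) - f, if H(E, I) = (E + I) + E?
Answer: 413621/1020 ≈ 405.51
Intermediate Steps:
H(E, I) = I + 2*E
p(N, T) = 1/30
f = 1/30 ≈ 0.033333
r(a, S) = 3*S + S*a/68 (r(a, S) = (S/68)*a + (S + 2*S) = (S*(1/68))*a + 3*S = (S/68)*a + 3*S = S*a/68 + 3*S = 3*S + S*a/68)
r(49, 109) - f = (1/68)*109*(204 + 49) - 1*1/30 = (1/68)*109*253 - 1/30 = 27577/68 - 1/30 = 413621/1020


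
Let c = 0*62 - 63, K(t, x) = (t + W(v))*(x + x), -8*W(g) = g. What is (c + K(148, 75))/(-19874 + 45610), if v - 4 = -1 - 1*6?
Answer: 88773/102944 ≈ 0.86234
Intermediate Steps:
v = -3 (v = 4 + (-1 - 1*6) = 4 + (-1 - 6) = 4 - 7 = -3)
W(g) = -g/8
K(t, x) = 2*x*(3/8 + t) (K(t, x) = (t - 1/8*(-3))*(x + x) = (t + 3/8)*(2*x) = (3/8 + t)*(2*x) = 2*x*(3/8 + t))
c = -63 (c = 0 - 63 = -63)
(c + K(148, 75))/(-19874 + 45610) = (-63 + (1/4)*75*(3 + 8*148))/(-19874 + 45610) = (-63 + (1/4)*75*(3 + 1184))/25736 = (-63 + (1/4)*75*1187)*(1/25736) = (-63 + 89025/4)*(1/25736) = (88773/4)*(1/25736) = 88773/102944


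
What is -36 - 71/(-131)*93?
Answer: 1887/131 ≈ 14.405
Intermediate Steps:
-36 - 71/(-131)*93 = -36 - 71*(-1/131)*93 = -36 + (71/131)*93 = -36 + 6603/131 = 1887/131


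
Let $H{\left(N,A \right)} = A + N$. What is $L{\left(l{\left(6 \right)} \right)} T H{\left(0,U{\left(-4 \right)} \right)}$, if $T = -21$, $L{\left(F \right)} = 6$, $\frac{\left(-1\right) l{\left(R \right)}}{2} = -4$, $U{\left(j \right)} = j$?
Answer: $504$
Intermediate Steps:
$l{\left(R \right)} = 8$ ($l{\left(R \right)} = \left(-2\right) \left(-4\right) = 8$)
$L{\left(l{\left(6 \right)} \right)} T H{\left(0,U{\left(-4 \right)} \right)} = 6 \left(-21\right) \left(-4 + 0\right) = \left(-126\right) \left(-4\right) = 504$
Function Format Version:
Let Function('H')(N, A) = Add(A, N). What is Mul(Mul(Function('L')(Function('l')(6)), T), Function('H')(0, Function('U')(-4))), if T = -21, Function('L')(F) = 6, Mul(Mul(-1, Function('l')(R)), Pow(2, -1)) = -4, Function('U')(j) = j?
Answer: 504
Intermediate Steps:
Function('l')(R) = 8 (Function('l')(R) = Mul(-2, -4) = 8)
Mul(Mul(Function('L')(Function('l')(6)), T), Function('H')(0, Function('U')(-4))) = Mul(Mul(6, -21), Add(-4, 0)) = Mul(-126, -4) = 504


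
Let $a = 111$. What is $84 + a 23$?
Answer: $2637$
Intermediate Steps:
$84 + a 23 = 84 + 111 \cdot 23 = 84 + 2553 = 2637$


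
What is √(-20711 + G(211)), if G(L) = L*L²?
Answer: 2*√2343305 ≈ 3061.6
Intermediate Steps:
G(L) = L³
√(-20711 + G(211)) = √(-20711 + 211³) = √(-20711 + 9393931) = √9373220 = 2*√2343305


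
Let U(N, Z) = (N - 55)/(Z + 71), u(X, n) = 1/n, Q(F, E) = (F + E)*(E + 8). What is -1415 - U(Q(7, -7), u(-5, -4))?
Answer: -400225/283 ≈ -1414.2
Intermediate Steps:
Q(F, E) = (8 + E)*(E + F) (Q(F, E) = (E + F)*(8 + E) = (8 + E)*(E + F))
U(N, Z) = (-55 + N)/(71 + Z)
-1415 - U(Q(7, -7), u(-5, -4)) = -1415 - (-55 + ((-7)**2 + 8*(-7) + 8*7 - 7*7))/(71 + 1/(-4)) = -1415 - (-55 + (49 - 56 + 56 - 49))/(71 - 1/4) = -1415 - (-55 + 0)/283/4 = -1415 - 4*(-55)/283 = -1415 - 1*(-220/283) = -1415 + 220/283 = -400225/283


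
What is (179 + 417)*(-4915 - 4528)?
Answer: -5628028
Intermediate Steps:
(179 + 417)*(-4915 - 4528) = 596*(-9443) = -5628028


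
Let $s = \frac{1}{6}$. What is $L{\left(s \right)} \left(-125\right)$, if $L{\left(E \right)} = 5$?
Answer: $-625$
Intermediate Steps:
$s = \frac{1}{6} \approx 0.16667$
$L{\left(s \right)} \left(-125\right) = 5 \left(-125\right) = -625$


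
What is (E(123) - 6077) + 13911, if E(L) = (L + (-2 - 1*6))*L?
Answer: 21979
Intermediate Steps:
E(L) = L*(-8 + L) (E(L) = (L + (-2 - 6))*L = (L - 8)*L = (-8 + L)*L = L*(-8 + L))
(E(123) - 6077) + 13911 = (123*(-8 + 123) - 6077) + 13911 = (123*115 - 6077) + 13911 = (14145 - 6077) + 13911 = 8068 + 13911 = 21979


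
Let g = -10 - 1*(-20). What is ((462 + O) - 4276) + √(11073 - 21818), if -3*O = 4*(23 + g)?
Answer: -3858 + I*√10745 ≈ -3858.0 + 103.66*I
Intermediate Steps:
g = 10 (g = -10 + 20 = 10)
O = -44 (O = -4*(23 + 10)/3 = -4*33/3 = -⅓*132 = -44)
((462 + O) - 4276) + √(11073 - 21818) = ((462 - 44) - 4276) + √(11073 - 21818) = (418 - 4276) + √(-10745) = -3858 + I*√10745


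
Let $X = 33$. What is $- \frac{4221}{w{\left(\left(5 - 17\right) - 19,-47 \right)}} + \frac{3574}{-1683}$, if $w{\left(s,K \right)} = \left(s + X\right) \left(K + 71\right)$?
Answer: $- \frac{2425165}{26928} \approx -90.061$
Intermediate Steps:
$w{\left(s,K \right)} = \left(33 + s\right) \left(71 + K\right)$ ($w{\left(s,K \right)} = \left(s + 33\right) \left(K + 71\right) = \left(33 + s\right) \left(71 + K\right)$)
$- \frac{4221}{w{\left(\left(5 - 17\right) - 19,-47 \right)}} + \frac{3574}{-1683} = - \frac{4221}{2343 + 33 \left(-47\right) + 71 \left(\left(5 - 17\right) - 19\right) - 47 \left(\left(5 - 17\right) - 19\right)} + \frac{3574}{-1683} = - \frac{4221}{2343 - 1551 + 71 \left(-12 - 19\right) - 47 \left(-12 - 19\right)} + 3574 \left(- \frac{1}{1683}\right) = - \frac{4221}{2343 - 1551 + 71 \left(-31\right) - -1457} - \frac{3574}{1683} = - \frac{4221}{2343 - 1551 - 2201 + 1457} - \frac{3574}{1683} = - \frac{4221}{48} - \frac{3574}{1683} = \left(-4221\right) \frac{1}{48} - \frac{3574}{1683} = - \frac{1407}{16} - \frac{3574}{1683} = - \frac{2425165}{26928}$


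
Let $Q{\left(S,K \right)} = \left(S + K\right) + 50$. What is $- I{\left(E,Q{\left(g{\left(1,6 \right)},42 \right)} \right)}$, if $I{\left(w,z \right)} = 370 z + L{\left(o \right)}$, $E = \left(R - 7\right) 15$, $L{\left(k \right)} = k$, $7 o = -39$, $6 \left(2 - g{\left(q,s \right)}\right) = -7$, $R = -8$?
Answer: $- \frac{739328}{21} \approx -35206.0$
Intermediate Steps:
$g{\left(q,s \right)} = \frac{19}{6}$ ($g{\left(q,s \right)} = 2 - - \frac{7}{6} = 2 + \frac{7}{6} = \frac{19}{6}$)
$o = - \frac{39}{7}$ ($o = \frac{1}{7} \left(-39\right) = - \frac{39}{7} \approx -5.5714$)
$Q{\left(S,K \right)} = 50 + K + S$ ($Q{\left(S,K \right)} = \left(K + S\right) + 50 = 50 + K + S$)
$E = -225$ ($E = \left(-8 - 7\right) 15 = \left(-15\right) 15 = -225$)
$I{\left(w,z \right)} = - \frac{39}{7} + 370 z$ ($I{\left(w,z \right)} = 370 z - \frac{39}{7} = - \frac{39}{7} + 370 z$)
$- I{\left(E,Q{\left(g{\left(1,6 \right)},42 \right)} \right)} = - (- \frac{39}{7} + 370 \left(50 + 42 + \frac{19}{6}\right)) = - (- \frac{39}{7} + 370 \cdot \frac{571}{6}) = - (- \frac{39}{7} + \frac{105635}{3}) = \left(-1\right) \frac{739328}{21} = - \frac{739328}{21}$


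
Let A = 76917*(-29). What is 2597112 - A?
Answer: 4827705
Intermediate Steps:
A = -2230593
2597112 - A = 2597112 - 1*(-2230593) = 2597112 + 2230593 = 4827705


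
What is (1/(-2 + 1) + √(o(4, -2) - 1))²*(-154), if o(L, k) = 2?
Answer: 0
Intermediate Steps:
(1/(-2 + 1) + √(o(4, -2) - 1))²*(-154) = (1/(-2 + 1) + √(2 - 1))²*(-154) = (1/(-1) + √1)²*(-154) = (-1 + 1)²*(-154) = 0²*(-154) = 0*(-154) = 0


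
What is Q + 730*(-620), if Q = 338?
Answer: -452262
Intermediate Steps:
Q + 730*(-620) = 338 + 730*(-620) = 338 - 452600 = -452262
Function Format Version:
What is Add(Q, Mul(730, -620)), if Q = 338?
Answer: -452262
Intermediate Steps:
Add(Q, Mul(730, -620)) = Add(338, Mul(730, -620)) = Add(338, -452600) = -452262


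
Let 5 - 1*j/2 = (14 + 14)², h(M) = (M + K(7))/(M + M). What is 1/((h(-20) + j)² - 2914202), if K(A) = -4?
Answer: -25/12217681 ≈ -2.0462e-6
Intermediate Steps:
h(M) = (-4 + M)/(2*M) (h(M) = (M - 4)/(M + M) = (-4 + M)/((2*M)) = (-4 + M)*(1/(2*M)) = (-4 + M)/(2*M))
j = -1558 (j = 10 - 2*(14 + 14)² = 10 - 2*28² = 10 - 2*784 = 10 - 1568 = -1558)
1/((h(-20) + j)² - 2914202) = 1/(((½)*(-4 - 20)/(-20) - 1558)² - 2914202) = 1/(((½)*(-1/20)*(-24) - 1558)² - 2914202) = 1/((⅗ - 1558)² - 2914202) = 1/((-7787/5)² - 2914202) = 1/(60637369/25 - 2914202) = 1/(-12217681/25) = -25/12217681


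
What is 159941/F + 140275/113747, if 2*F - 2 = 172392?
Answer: 30284093102/9804650159 ≈ 3.0887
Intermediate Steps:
F = 86197 (F = 1 + (1/2)*172392 = 1 + 86196 = 86197)
159941/F + 140275/113747 = 159941/86197 + 140275/113747 = 30284093102/9804650159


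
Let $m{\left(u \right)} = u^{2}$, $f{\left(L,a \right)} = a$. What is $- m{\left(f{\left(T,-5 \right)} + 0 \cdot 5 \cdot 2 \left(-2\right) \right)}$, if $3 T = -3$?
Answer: $-25$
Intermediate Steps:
$T = -1$ ($T = \frac{1}{3} \left(-3\right) = -1$)
$- m{\left(f{\left(T,-5 \right)} + 0 \cdot 5 \cdot 2 \left(-2\right) \right)} = - \left(-5 + 0 \cdot 5 \cdot 2 \left(-2\right)\right)^{2} = - \left(-5 + 0 \cdot 10 \left(-2\right)\right)^{2} = - \left(-5 + 0 \left(-20\right)\right)^{2} = - \left(-5 + 0\right)^{2} = - \left(-5\right)^{2} = \left(-1\right) 25 = -25$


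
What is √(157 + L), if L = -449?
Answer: 2*I*√73 ≈ 17.088*I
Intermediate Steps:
√(157 + L) = √(157 - 449) = √(-292) = 2*I*√73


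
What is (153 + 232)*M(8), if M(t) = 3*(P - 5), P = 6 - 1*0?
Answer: 1155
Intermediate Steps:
P = 6 (P = 6 + 0 = 6)
M(t) = 3 (M(t) = 3*(6 - 5) = 3*1 = 3)
(153 + 232)*M(8) = (153 + 232)*3 = 385*3 = 1155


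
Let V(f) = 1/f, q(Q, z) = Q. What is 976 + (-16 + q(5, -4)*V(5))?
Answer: 961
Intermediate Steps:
976 + (-16 + q(5, -4)*V(5)) = 976 + (-16 + 5/5) = 976 + (-16 + 5*(⅕)) = 976 + (-16 + 1) = 976 - 15 = 961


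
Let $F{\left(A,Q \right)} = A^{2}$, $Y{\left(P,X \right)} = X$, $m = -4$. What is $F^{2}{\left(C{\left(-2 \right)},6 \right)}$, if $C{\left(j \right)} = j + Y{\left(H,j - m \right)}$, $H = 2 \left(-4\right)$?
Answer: $0$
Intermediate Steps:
$H = -8$
$C{\left(j \right)} = 4 + 2 j$ ($C{\left(j \right)} = j + \left(j - -4\right) = j + \left(j + 4\right) = j + \left(4 + j\right) = 4 + 2 j$)
$F^{2}{\left(C{\left(-2 \right)},6 \right)} = \left(\left(4 + 2 \left(-2\right)\right)^{2}\right)^{2} = \left(\left(4 - 4\right)^{2}\right)^{2} = \left(0^{2}\right)^{2} = 0^{2} = 0$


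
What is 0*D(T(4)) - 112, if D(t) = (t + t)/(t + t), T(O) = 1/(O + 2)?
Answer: -112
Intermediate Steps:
T(O) = 1/(2 + O)
D(t) = 1 (D(t) = (2*t)/((2*t)) = (2*t)*(1/(2*t)) = 1)
0*D(T(4)) - 112 = 0*1 - 112 = 0 - 112 = -112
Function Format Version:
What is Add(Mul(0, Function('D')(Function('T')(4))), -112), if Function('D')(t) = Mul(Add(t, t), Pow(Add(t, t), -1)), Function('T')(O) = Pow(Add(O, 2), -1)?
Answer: -112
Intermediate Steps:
Function('T')(O) = Pow(Add(2, O), -1)
Function('D')(t) = 1 (Function('D')(t) = Mul(Mul(2, t), Pow(Mul(2, t), -1)) = Mul(Mul(2, t), Mul(Rational(1, 2), Pow(t, -1))) = 1)
Add(Mul(0, Function('D')(Function('T')(4))), -112) = Add(Mul(0, 1), -112) = Add(0, -112) = -112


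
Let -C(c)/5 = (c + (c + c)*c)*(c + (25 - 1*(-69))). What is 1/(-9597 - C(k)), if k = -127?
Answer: -1/5311212 ≈ -1.8828e-7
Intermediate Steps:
C(c) = -5*(94 + c)*(c + 2*c²) (C(c) = -5*(c + (c + c)*c)*(c + (25 - 1*(-69))) = -5*(c + (2*c)*c)*(c + (25 + 69)) = -5*(c + 2*c²)*(c + 94) = -5*(c + 2*c²)*(94 + c) = -5*(94 + c)*(c + 2*c²))
1/(-9597 - C(k)) = 1/(-9597 - (-5)*(-127)*(94 + 2*(-127)² + 189*(-127))) = 1/(-9597 - (-5)*(-127)*(94 + 2*16129 - 24003)) = 1/(-9597 - (-5)*(-127)*(94 + 32258 - 24003)) = 1/(-9597 - (-5)*(-127)*8349) = 1/(-9597 - 1*5301615) = 1/(-9597 - 5301615) = 1/(-5311212) = -1/5311212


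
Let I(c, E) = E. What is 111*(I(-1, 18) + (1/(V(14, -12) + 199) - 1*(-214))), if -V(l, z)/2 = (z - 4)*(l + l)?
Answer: 9399517/365 ≈ 25752.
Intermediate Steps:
V(l, z) = -4*l*(-4 + z) (V(l, z) = -2*(z - 4)*(l + l) = -2*(-4 + z)*2*l = -4*l*(-4 + z))
111*(I(-1, 18) + (1/(V(14, -12) + 199) - 1*(-214))) = 111*(18 + (1/(4*14*(4 - 1*(-12)) + 199) - 1*(-214))) = 111*(18 + (1/(4*14*(4 + 12) + 199) + 214)) = 111*(18 + (1/(4*14*16 + 199) + 214)) = 111*(18 + (1/(896 + 199) + 214)) = 111*(18 + (1/1095 + 214)) = 111*(18 + 234331/1095) = 111*(254041/1095) = 9399517/365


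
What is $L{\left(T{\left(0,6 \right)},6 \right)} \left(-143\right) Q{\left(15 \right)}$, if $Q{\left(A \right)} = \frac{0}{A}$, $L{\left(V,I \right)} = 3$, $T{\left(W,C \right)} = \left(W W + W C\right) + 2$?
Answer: $0$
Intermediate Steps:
$T{\left(W,C \right)} = 2 + W^{2} + C W$ ($T{\left(W,C \right)} = \left(W^{2} + C W\right) + 2 = 2 + W^{2} + C W$)
$Q{\left(A \right)} = 0$
$L{\left(T{\left(0,6 \right)},6 \right)} \left(-143\right) Q{\left(15 \right)} = 3 \left(-143\right) 0 = \left(-429\right) 0 = 0$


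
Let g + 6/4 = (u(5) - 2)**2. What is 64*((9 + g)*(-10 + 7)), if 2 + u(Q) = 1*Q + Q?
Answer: -8352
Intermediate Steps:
u(Q) = -2 + 2*Q (u(Q) = -2 + (1*Q + Q) = -2 + (Q + Q) = -2 + 2*Q)
g = 69/2 (g = -3/2 + ((-2 + 2*5) - 2)**2 = -3/2 + ((-2 + 10) - 2)**2 = -3/2 + (8 - 2)**2 = -3/2 + 6**2 = -3/2 + 36 = 69/2 ≈ 34.500)
64*((9 + g)*(-10 + 7)) = 64*((9 + 69/2)*(-10 + 7)) = 64*((87/2)*(-3)) = 64*(-261/2) = -8352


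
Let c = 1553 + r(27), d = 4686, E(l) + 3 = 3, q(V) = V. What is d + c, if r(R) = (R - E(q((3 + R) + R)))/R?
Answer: 6240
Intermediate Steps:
E(l) = 0 (E(l) = -3 + 3 = 0)
r(R) = 1 (r(R) = (R - 1*0)/R = (R + 0)/R = R/R = 1)
c = 1554 (c = 1553 + 1 = 1554)
d + c = 4686 + 1554 = 6240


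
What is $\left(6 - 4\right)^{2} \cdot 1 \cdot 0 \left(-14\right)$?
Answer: $0$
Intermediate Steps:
$\left(6 - 4\right)^{2} \cdot 1 \cdot 0 \left(-14\right) = 2^{2} \cdot 0 \left(-14\right) = 4 \cdot 0 \left(-14\right) = 0 \left(-14\right) = 0$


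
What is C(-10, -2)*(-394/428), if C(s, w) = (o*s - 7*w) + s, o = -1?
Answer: -1379/107 ≈ -12.888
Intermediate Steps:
C(s, w) = -7*w (C(s, w) = (-s - 7*w) + s = -7*w)
C(-10, -2)*(-394/428) = (-7*(-2))*(-394/428) = 14*(-394*1/428) = 14*(-197/214) = -1379/107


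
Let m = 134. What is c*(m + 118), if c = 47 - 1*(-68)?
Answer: 28980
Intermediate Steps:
c = 115 (c = 47 + 68 = 115)
c*(m + 118) = 115*(134 + 118) = 115*252 = 28980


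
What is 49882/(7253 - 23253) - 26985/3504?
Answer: -6318193/584000 ≈ -10.819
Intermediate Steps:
49882/(7253 - 23253) - 26985/3504 = 49882/(-16000) - 26985*1/3504 = 49882*(-1/16000) - 8995/1168 = -24941/8000 - 8995/1168 = -6318193/584000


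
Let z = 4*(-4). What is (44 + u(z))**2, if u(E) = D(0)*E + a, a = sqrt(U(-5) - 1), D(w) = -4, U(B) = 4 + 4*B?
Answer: (108 + I*sqrt(17))**2 ≈ 11647.0 + 890.59*I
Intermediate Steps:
a = I*sqrt(17) (a = sqrt((4 + 4*(-5)) - 1) = sqrt((4 - 20) - 1) = sqrt(-16 - 1) = sqrt(-17) = I*sqrt(17) ≈ 4.1231*I)
z = -16
u(E) = -4*E + I*sqrt(17)
(44 + u(z))**2 = (44 + (-4*(-16) + I*sqrt(17)))**2 = (44 + (64 + I*sqrt(17)))**2 = (108 + I*sqrt(17))**2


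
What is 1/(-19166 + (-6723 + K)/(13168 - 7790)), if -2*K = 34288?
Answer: -5378/103098615 ≈ -5.2164e-5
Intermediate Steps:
K = -17144 (K = -½*34288 = -17144)
1/(-19166 + (-6723 + K)/(13168 - 7790)) = 1/(-19166 + (-6723 - 17144)/(13168 - 7790)) = 1/(-19166 - 23867/5378) = 1/(-103098615/5378) = -5378/103098615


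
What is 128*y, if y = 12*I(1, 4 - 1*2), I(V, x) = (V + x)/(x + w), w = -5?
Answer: -1536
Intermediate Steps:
I(V, x) = (V + x)/(-5 + x) (I(V, x) = (V + x)/(x - 5) = (V + x)/(-5 + x))
y = -12 (y = 12*((1 + (4 - 1*2))/(-5 + (4 - 1*2))) = 12*((1 + (4 - 2))/(-5 + (4 - 2))) = 12*((1 + 2)/(-5 + 2)) = 12*(3/(-3)) = 12*(-1/3*3) = 12*(-1) = -12)
128*y = 128*(-12) = -1536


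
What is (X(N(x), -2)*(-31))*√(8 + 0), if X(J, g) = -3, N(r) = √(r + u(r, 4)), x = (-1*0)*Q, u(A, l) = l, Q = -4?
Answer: 186*√2 ≈ 263.04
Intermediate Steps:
x = 0 (x = -1*0*(-4) = 0*(-4) = 0)
N(r) = √(4 + r) (N(r) = √(r + 4) = √(4 + r))
(X(N(x), -2)*(-31))*√(8 + 0) = (-3*(-31))*√(8 + 0) = 93*√8 = 93*(2*√2) = 186*√2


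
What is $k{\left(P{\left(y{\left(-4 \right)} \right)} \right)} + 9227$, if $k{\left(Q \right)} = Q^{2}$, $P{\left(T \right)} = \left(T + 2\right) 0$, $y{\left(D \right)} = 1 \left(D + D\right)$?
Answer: $9227$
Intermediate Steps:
$y{\left(D \right)} = 2 D$ ($y{\left(D \right)} = 1 \cdot 2 D = 2 D$)
$P{\left(T \right)} = 0$ ($P{\left(T \right)} = \left(2 + T\right) 0 = 0$)
$k{\left(P{\left(y{\left(-4 \right)} \right)} \right)} + 9227 = 0^{2} + 9227 = 0 + 9227 = 9227$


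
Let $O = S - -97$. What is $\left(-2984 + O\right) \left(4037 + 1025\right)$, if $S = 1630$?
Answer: $-6362934$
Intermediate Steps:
$O = 1727$ ($O = 1630 - -97 = 1630 + 97 = 1727$)
$\left(-2984 + O\right) \left(4037 + 1025\right) = \left(-2984 + 1727\right) \left(4037 + 1025\right) = \left(-1257\right) 5062 = -6362934$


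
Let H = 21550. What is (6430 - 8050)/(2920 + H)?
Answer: -162/2447 ≈ -0.066203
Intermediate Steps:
(6430 - 8050)/(2920 + H) = (6430 - 8050)/(2920 + 21550) = -1620/24470 = -1620*1/24470 = -162/2447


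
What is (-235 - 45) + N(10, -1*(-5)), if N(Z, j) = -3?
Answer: -283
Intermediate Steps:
(-235 - 45) + N(10, -1*(-5)) = (-235 - 45) - 3 = -280 - 3 = -283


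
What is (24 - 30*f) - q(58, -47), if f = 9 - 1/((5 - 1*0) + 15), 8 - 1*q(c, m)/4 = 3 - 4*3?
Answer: -625/2 ≈ -312.50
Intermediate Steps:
q(c, m) = 68 (q(c, m) = 32 - 4*(3 - 4*3) = 32 - 4*(3 - 12) = 32 - 4*(-9) = 32 + 36 = 68)
f = 179/20 (f = 9 - 1/((5 + 0) + 15) = 9 - 1/(5 + 15) = 9 - 1/20 = 179/20 ≈ 8.9500)
(24 - 30*f) - q(58, -47) = (24 - 30*179/20) - 1*68 = (24 - 537/2) - 68 = -489/2 - 68 = -625/2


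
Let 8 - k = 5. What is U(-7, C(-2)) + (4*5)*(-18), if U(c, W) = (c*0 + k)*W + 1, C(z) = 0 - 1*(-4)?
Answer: -347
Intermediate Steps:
k = 3 (k = 8 - 1*5 = 8 - 5 = 3)
C(z) = 4 (C(z) = 0 + 4 = 4)
U(c, W) = 1 + 3*W (U(c, W) = (c*0 + 3)*W + 1 = (0 + 3)*W + 1 = 3*W + 1 = 1 + 3*W)
U(-7, C(-2)) + (4*5)*(-18) = (1 + 3*4) + (4*5)*(-18) = (1 + 12) + 20*(-18) = 13 - 360 = -347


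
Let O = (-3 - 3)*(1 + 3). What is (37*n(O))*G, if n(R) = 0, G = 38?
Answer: 0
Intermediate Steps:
O = -24 (O = -6*4 = -24)
(37*n(O))*G = (37*0)*38 = 0*38 = 0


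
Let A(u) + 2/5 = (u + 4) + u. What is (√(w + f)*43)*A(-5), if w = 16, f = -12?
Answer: -2752/5 ≈ -550.40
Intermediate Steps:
A(u) = 18/5 + 2*u (A(u) = -⅖ + ((u + 4) + u) = -⅖ + ((4 + u) + u) = -⅖ + (4 + 2*u) = 18/5 + 2*u)
(√(w + f)*43)*A(-5) = (√(16 - 12)*43)*(18/5 + 2*(-5)) = (√4*43)*(18/5 - 10) = (2*43)*(-32/5) = 86*(-32/5) = -2752/5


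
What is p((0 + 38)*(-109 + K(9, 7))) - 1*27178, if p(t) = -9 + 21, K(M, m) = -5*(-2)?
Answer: -27166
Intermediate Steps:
K(M, m) = 10
p(t) = 12
p((0 + 38)*(-109 + K(9, 7))) - 1*27178 = 12 - 1*27178 = 12 - 27178 = -27166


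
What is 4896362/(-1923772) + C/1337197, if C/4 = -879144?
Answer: -6656245510993/1286231073542 ≈ -5.1750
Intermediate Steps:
C = -3516576 (C = 4*(-879144) = -3516576)
4896362/(-1923772) + C/1337197 = 4896362/(-1923772) - 3516576/1337197 = 4896362*(-1/1923772) - 3516576*1/1337197 = -2448181/961886 - 3516576/1337197 = -6656245510993/1286231073542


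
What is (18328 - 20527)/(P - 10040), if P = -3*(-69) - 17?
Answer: 2199/9850 ≈ 0.22325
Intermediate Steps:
P = 190 (P = 207 - 17 = 190)
(18328 - 20527)/(P - 10040) = (18328 - 20527)/(190 - 10040) = -2199/(-9850) = -2199*(-1/9850) = 2199/9850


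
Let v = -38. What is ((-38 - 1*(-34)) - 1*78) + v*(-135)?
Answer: 5048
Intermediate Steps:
((-38 - 1*(-34)) - 1*78) + v*(-135) = ((-38 - 1*(-34)) - 1*78) - 38*(-135) = ((-38 + 34) - 78) + 5130 = (-4 - 78) + 5130 = -82 + 5130 = 5048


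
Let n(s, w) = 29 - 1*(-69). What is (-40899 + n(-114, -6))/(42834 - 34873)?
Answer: -40801/7961 ≈ -5.1251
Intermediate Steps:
n(s, w) = 98 (n(s, w) = 29 + 69 = 98)
(-40899 + n(-114, -6))/(42834 - 34873) = (-40899 + 98)/(42834 - 34873) = -40801/7961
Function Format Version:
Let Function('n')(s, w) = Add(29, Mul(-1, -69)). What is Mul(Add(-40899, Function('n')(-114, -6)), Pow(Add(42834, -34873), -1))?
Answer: Rational(-40801, 7961) ≈ -5.1251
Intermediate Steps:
Function('n')(s, w) = 98 (Function('n')(s, w) = Add(29, 69) = 98)
Mul(Add(-40899, Function('n')(-114, -6)), Pow(Add(42834, -34873), -1)) = Mul(Add(-40899, 98), Pow(Add(42834, -34873), -1)) = Mul(-40801, Pow(7961, -1)) = Mul(-40801, Rational(1, 7961)) = Rational(-40801, 7961)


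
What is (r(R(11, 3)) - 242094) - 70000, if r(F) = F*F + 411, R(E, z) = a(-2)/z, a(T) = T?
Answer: -2805143/9 ≈ -3.1168e+5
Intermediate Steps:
R(E, z) = -2/z
r(F) = 411 + F² (r(F) = F² + 411 = 411 + F²)
(r(R(11, 3)) - 242094) - 70000 = ((411 + (-2/3)²) - 242094) - 70000 = ((411 + (-2*⅓)²) - 242094) - 70000 = ((411 + (-⅔)²) - 242094) - 70000 = ((411 + 4/9) - 242094) - 70000 = (3703/9 - 242094) - 70000 = -2175143/9 - 70000 = -2805143/9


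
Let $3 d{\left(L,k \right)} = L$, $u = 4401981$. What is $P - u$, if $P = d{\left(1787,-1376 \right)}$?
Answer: $- \frac{13204156}{3} \approx -4.4014 \cdot 10^{6}$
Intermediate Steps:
$d{\left(L,k \right)} = \frac{L}{3}$
$P = \frac{1787}{3}$ ($P = \frac{1}{3} \cdot 1787 = \frac{1787}{3} \approx 595.67$)
$P - u = \frac{1787}{3} - 4401981 = - \frac{13204156}{3}$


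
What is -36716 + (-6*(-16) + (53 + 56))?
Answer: -36511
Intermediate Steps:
-36716 + (-6*(-16) + (53 + 56)) = -36716 + (96 + 109) = -36716 + 205 = -36511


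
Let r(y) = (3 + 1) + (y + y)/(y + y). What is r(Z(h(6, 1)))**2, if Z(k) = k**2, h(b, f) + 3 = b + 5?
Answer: 25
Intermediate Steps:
h(b, f) = 2 + b (h(b, f) = -3 + (b + 5) = -3 + (5 + b) = 2 + b)
r(y) = 5 (r(y) = 4 + (2*y)/((2*y)) = 4 + (2*y)*(1/(2*y)) = 4 + 1 = 5)
r(Z(h(6, 1)))**2 = 5**2 = 25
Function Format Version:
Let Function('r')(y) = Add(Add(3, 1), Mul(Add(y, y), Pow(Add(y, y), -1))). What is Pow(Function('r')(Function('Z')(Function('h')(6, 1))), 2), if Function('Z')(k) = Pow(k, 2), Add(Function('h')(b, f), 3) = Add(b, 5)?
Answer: 25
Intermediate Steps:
Function('h')(b, f) = Add(2, b) (Function('h')(b, f) = Add(-3, Add(b, 5)) = Add(-3, Add(5, b)) = Add(2, b))
Function('r')(y) = 5 (Function('r')(y) = Add(4, Mul(Mul(2, y), Pow(Mul(2, y), -1))) = Add(4, Mul(Mul(2, y), Mul(Rational(1, 2), Pow(y, -1)))) = Add(4, 1) = 5)
Pow(Function('r')(Function('Z')(Function('h')(6, 1))), 2) = Pow(5, 2) = 25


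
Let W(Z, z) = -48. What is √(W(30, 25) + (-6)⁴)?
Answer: 4*√78 ≈ 35.327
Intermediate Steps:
√(W(30, 25) + (-6)⁴) = √(-48 + (-6)⁴) = √(-48 + 1296) = √1248 = 4*√78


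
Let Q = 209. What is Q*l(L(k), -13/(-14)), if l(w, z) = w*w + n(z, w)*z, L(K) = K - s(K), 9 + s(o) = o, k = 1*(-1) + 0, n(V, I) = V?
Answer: 3353405/196 ≈ 17109.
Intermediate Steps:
k = -1 (k = -1 + 0 = -1)
s(o) = -9 + o
L(K) = 9 (L(K) = K - (-9 + K) = K + (9 - K) = 9)
l(w, z) = w² + z² (l(w, z) = w*w + z*z = w² + z²)
Q*l(L(k), -13/(-14)) = 209*(9² + (-13/(-14))²) = 209*(81 + (-13*(-1/14))²) = 209*(81 + (13/14)²) = 209*(81 + 169/196) = 209*(16045/196) = 3353405/196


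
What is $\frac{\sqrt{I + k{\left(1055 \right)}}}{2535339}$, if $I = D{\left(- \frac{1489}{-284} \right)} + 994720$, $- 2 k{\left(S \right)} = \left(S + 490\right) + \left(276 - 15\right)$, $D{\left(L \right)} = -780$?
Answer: $\frac{\sqrt{993037}}{2535339} \approx 0.00039305$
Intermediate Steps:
$k{\left(S \right)} = - \frac{751}{2} - \frac{S}{2}$ ($k{\left(S \right)} = - \frac{\left(S + 490\right) + \left(276 - 15\right)}{2} = - \frac{\left(490 + S\right) + \left(276 - 15\right)}{2} = - \frac{\left(490 + S\right) + 261}{2} = - \frac{751 + S}{2} = - \frac{751}{2} - \frac{S}{2}$)
$I = 993940$ ($I = -780 + 994720 = 993940$)
$\frac{\sqrt{I + k{\left(1055 \right)}}}{2535339} = \frac{\sqrt{993940 - 903}}{2535339} = \sqrt{993940 - 903} \cdot \frac{1}{2535339} = \sqrt{993037} \cdot \frac{1}{2535339} = \frac{\sqrt{993037}}{2535339}$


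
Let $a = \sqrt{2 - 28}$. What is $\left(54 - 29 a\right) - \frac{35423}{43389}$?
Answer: $\frac{2307583}{43389} - 29 i \sqrt{26} \approx 53.184 - 147.87 i$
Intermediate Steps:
$a = i \sqrt{26}$ ($a = \sqrt{-26} = i \sqrt{26} \approx 5.099 i$)
$\left(54 - 29 a\right) - \frac{35423}{43389} = \left(54 - 29 i \sqrt{26}\right) - \frac{35423}{43389} = \frac{2307583}{43389} - 29 i \sqrt{26}$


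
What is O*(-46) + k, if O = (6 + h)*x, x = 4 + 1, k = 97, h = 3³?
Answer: -7493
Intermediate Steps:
h = 27
x = 5
O = 165 (O = (6 + 27)*5 = 33*5 = 165)
O*(-46) + k = 165*(-46) + 97 = -7590 + 97 = -7493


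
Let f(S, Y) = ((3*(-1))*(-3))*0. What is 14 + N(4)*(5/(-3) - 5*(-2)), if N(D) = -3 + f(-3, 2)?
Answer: -11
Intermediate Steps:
f(S, Y) = 0 (f(S, Y) = -3*(-3)*0 = 9*0 = 0)
N(D) = -3 (N(D) = -3 + 0 = -3)
14 + N(4)*(5/(-3) - 5*(-2)) = 14 - 3*(5/(-3) - 5*(-2)) = 14 - 3*(5*(-1/3) + 10) = 14 - 3*(-5/3 + 10) = 14 - 3*25/3 = 14 - 25 = -11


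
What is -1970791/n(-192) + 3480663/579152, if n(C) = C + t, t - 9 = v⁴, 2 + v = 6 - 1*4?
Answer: 1142024510561/105984816 ≈ 10775.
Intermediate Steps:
v = 0 (v = -2 + (6 - 1*4) = -2 + (6 - 4) = -2 + 2 = 0)
t = 9 (t = 9 + 0⁴ = 9 + 0 = 9)
n(C) = 9 + C (n(C) = C + 9 = 9 + C)
-1970791/n(-192) + 3480663/579152 = -1970791/(9 - 192) + 3480663/579152 = -1970791/(-183) + 3480663*(1/579152) = -1970791*(-1/183) + 3480663/579152 = 1970791/183 + 3480663/579152 = 1142024510561/105984816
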